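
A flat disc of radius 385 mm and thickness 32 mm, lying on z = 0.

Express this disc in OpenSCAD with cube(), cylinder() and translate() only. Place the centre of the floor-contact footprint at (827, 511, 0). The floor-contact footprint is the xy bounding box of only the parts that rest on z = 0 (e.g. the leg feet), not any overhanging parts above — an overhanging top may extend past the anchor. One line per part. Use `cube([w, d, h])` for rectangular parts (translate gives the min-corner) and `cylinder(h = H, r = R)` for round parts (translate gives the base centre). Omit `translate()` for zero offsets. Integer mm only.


translate([827, 511, 0]) cylinder(h = 32, r = 385);


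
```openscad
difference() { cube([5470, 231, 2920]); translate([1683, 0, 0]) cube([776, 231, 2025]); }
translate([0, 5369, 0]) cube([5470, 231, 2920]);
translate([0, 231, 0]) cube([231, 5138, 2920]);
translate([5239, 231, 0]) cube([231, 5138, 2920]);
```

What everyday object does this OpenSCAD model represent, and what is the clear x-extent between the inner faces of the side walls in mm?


A single room. The interior width is 5008 mm.

Four walls enclosing a rectangle with a door in the front wall — a room. Outside width 5470 minus two 231 mm walls gives 5008 mm.


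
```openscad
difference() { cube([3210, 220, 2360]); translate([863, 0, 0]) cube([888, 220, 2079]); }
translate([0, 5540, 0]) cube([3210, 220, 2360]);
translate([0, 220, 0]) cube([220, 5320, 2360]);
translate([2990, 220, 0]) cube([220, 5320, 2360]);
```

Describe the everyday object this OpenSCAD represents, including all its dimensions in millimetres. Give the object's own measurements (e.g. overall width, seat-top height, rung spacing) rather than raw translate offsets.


A single room: four walls, each 2360 mm tall and 220 mm thick, enclosing an outside footprint 3210×5760 mm (x × y), no floor or roof. The front and back walls (−y and +y sides) run the full x-width; the side walls fit between their inner faces. A door opening 888 mm wide and 2079 mm tall is cut through the front wall from the floor up, its −x edge 863 mm from the wall's −x end.


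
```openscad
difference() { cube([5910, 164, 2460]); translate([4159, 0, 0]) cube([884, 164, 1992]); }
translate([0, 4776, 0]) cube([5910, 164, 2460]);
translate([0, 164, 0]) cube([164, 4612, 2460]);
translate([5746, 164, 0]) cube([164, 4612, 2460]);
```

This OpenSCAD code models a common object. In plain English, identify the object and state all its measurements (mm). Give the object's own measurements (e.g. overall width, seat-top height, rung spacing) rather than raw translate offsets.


A single room: four walls, each 2460 mm tall and 164 mm thick, enclosing an outside footprint 5910×4940 mm (x × y), no floor or roof. The front and back walls (−y and +y sides) run the full x-width; the side walls fit between their inner faces. A door opening 884 mm wide and 1992 mm tall is cut through the front wall from the floor up, its −x edge 4159 mm from the wall's −x end.


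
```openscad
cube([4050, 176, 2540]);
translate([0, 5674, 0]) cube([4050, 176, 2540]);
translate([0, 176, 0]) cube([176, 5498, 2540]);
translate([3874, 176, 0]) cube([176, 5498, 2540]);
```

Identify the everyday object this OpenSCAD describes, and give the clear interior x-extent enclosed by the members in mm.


A house (or room) frame. The interior width is 3698 mm.

Four 2540 mm walls enclosing a rectangle with no floor or roof — a room or house frame. Outside width is 4050 mm and wall thickness is 176 mm, so the interior width is 4050 − 2 × 176 = 3698 mm.


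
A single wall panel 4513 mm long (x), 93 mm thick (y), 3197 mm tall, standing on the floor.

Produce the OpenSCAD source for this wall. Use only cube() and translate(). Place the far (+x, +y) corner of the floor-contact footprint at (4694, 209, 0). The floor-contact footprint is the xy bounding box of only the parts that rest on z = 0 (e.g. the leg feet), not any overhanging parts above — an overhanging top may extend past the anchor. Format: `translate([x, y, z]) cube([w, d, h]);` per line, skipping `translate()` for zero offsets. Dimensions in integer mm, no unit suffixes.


translate([181, 116, 0]) cube([4513, 93, 3197]);


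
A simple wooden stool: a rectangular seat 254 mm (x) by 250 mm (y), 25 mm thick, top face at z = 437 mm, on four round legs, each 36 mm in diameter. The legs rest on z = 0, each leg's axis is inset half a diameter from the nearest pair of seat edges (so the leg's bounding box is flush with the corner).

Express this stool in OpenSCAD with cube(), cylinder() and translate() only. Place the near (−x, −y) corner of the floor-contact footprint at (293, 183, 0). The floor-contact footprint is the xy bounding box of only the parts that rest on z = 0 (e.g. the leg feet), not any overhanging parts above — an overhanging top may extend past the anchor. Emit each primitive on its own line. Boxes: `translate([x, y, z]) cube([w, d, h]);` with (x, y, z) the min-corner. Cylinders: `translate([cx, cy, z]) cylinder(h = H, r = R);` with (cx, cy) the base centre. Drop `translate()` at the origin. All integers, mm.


// leg_h = 437 - 25 = 412
translate([293, 183, 412]) cube([254, 250, 25]);
translate([311, 201, 0]) cylinder(h = 412, r = 18);
translate([529, 201, 0]) cylinder(h = 412, r = 18);
translate([311, 415, 0]) cylinder(h = 412, r = 18);
translate([529, 415, 0]) cylinder(h = 412, r = 18);


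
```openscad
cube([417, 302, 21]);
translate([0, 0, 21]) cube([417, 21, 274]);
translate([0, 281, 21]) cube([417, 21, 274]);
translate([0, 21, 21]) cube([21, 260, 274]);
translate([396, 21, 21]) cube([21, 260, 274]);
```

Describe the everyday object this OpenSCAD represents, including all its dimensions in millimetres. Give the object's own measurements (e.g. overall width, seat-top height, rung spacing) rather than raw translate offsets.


An open-topped rectangular box: outside dimensions 417×302×295 mm, with a uniform wall and base thickness of 21 mm. The base is a full 417×302 slab on the floor; four walls sit on top of the base. The front and back walls (the −y and +y sides) span the full width; the two side walls fit between them.


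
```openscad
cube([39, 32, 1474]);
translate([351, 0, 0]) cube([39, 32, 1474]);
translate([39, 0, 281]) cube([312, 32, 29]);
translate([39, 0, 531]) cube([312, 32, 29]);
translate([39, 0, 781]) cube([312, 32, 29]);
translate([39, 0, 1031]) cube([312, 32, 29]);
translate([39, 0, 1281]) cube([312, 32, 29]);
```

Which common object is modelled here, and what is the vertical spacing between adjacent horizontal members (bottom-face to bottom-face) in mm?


A ladder. The rung spacing is 250 mm.

Two tall 39×32 posts with 5 short bars between them — a ladder. Adjacent rungs sit at z = 281 and z = 531, so the spacing is 531 − 281 = 250 mm.


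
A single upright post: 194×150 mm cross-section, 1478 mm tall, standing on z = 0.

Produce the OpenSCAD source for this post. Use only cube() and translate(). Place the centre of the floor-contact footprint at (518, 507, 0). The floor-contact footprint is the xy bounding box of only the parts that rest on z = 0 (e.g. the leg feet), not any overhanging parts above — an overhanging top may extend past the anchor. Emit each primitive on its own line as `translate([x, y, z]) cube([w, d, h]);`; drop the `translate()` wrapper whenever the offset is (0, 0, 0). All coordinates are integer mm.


translate([421, 432, 0]) cube([194, 150, 1478]);


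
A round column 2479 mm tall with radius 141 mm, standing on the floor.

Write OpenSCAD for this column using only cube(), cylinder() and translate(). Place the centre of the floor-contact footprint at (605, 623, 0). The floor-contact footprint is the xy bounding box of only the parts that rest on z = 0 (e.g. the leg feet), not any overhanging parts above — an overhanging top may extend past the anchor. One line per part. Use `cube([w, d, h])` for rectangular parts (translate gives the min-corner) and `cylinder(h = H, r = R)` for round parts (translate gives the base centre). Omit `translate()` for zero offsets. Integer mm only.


translate([605, 623, 0]) cylinder(h = 2479, r = 141);


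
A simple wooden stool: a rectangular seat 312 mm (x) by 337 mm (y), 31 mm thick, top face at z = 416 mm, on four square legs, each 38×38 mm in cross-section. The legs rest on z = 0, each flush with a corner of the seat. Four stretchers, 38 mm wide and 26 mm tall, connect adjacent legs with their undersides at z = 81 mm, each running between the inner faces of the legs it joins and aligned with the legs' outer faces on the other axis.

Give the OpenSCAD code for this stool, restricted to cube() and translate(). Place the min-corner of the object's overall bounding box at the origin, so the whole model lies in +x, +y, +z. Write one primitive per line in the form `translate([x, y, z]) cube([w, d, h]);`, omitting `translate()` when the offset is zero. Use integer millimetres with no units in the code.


translate([0, 0, 385]) cube([312, 337, 31]);
cube([38, 38, 385]);
translate([274, 0, 0]) cube([38, 38, 385]);
translate([0, 299, 0]) cube([38, 38, 385]);
translate([274, 299, 0]) cube([38, 38, 385]);
translate([38, 0, 81]) cube([236, 38, 26]);
translate([38, 299, 81]) cube([236, 38, 26]);
translate([0, 38, 81]) cube([38, 261, 26]);
translate([274, 38, 81]) cube([38, 261, 26]);


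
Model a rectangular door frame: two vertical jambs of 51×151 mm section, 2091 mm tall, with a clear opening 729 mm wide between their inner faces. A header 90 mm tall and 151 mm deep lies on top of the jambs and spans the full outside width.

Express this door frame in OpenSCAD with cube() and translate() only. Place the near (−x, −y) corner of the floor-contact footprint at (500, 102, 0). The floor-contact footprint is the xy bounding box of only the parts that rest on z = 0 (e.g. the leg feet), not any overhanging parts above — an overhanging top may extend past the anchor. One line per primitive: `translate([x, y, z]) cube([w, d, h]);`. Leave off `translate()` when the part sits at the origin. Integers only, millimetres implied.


translate([500, 102, 0]) cube([51, 151, 2091]);
translate([1280, 102, 0]) cube([51, 151, 2091]);
translate([500, 102, 2091]) cube([831, 151, 90]);


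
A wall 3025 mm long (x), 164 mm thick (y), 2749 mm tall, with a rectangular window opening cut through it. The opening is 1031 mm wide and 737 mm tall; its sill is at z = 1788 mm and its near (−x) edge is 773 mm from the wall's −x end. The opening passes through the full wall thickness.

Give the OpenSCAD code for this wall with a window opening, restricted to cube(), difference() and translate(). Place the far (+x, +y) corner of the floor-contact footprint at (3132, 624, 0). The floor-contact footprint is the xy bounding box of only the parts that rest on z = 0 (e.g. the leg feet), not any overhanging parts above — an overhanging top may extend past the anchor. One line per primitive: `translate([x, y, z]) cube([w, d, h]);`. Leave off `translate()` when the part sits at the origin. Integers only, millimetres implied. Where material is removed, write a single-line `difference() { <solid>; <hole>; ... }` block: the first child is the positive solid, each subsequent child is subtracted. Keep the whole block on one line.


difference() { translate([107, 460, 0]) cube([3025, 164, 2749]); translate([880, 460, 1788]) cube([1031, 164, 737]); }


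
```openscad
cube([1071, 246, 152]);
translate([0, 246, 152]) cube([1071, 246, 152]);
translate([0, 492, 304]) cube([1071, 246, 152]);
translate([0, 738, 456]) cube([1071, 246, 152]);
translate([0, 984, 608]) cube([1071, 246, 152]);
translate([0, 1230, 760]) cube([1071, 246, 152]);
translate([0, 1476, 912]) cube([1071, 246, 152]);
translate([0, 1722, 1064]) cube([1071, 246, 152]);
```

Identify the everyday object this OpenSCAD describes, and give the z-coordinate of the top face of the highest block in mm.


A staircase. The total rise is 1216 mm.

8 identical blocks, each offset up and back from the previous — a staircase. Each step is 152 mm tall and there are 8 of them, so the total rise is 8 × 152 = 1216 mm.


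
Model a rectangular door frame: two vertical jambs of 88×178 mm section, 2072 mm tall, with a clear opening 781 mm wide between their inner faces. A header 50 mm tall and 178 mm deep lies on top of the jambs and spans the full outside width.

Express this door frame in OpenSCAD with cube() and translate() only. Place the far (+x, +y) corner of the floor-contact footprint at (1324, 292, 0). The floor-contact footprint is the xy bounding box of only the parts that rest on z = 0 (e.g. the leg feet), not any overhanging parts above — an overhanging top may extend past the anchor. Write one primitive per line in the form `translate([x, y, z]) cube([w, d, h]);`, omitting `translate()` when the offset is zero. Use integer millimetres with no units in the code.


translate([367, 114, 0]) cube([88, 178, 2072]);
translate([1236, 114, 0]) cube([88, 178, 2072]);
translate([367, 114, 2072]) cube([957, 178, 50]);


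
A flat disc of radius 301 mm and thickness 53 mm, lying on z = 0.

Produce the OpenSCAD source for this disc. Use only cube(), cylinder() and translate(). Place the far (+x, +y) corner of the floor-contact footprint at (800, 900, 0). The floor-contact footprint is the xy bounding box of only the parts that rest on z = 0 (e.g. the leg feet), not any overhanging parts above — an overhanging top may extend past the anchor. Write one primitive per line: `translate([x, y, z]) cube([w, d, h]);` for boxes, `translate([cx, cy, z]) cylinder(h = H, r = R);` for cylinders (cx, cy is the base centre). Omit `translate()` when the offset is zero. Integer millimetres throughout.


translate([499, 599, 0]) cylinder(h = 53, r = 301);


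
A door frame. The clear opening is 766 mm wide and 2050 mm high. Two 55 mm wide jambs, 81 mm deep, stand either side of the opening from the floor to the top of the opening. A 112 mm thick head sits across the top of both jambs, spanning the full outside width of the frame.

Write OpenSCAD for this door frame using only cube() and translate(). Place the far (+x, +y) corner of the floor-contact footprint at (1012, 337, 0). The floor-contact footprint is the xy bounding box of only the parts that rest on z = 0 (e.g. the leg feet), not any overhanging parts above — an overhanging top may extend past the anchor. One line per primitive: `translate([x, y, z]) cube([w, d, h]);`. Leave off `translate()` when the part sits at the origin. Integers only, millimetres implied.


translate([136, 256, 0]) cube([55, 81, 2050]);
translate([957, 256, 0]) cube([55, 81, 2050]);
translate([136, 256, 2050]) cube([876, 81, 112]);


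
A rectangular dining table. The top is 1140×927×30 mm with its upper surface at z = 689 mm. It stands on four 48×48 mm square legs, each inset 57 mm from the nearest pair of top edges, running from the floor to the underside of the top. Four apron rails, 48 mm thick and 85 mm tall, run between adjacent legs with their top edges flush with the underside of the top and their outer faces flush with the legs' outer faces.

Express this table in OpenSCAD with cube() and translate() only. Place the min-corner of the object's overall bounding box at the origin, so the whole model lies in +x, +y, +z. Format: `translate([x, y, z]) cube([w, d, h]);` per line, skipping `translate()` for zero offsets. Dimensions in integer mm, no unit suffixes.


translate([0, 0, 659]) cube([1140, 927, 30]);
translate([57, 57, 0]) cube([48, 48, 659]);
translate([1035, 57, 0]) cube([48, 48, 659]);
translate([57, 822, 0]) cube([48, 48, 659]);
translate([1035, 822, 0]) cube([48, 48, 659]);
translate([105, 57, 574]) cube([930, 48, 85]);
translate([105, 822, 574]) cube([930, 48, 85]);
translate([57, 105, 574]) cube([48, 717, 85]);
translate([1035, 105, 574]) cube([48, 717, 85]);


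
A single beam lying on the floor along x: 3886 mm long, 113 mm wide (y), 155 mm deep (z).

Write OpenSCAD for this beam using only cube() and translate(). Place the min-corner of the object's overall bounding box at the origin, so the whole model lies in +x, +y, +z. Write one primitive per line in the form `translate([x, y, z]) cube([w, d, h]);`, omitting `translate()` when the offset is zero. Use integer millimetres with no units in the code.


cube([3886, 113, 155]);


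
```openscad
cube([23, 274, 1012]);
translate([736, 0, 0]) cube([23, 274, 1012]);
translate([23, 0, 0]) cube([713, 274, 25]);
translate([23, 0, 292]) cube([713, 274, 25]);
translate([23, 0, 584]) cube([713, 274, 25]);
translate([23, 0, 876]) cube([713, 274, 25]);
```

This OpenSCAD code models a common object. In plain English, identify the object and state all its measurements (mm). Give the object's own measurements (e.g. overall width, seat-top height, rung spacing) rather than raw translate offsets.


An open bookshelf. Two side panels, each 23 mm thick, 274 mm deep and 1012 mm tall, stand 759 mm apart (outside-to-outside). Between them sit 4 shelves, each 25 mm thick and 274 mm deep, spanning the full gap between the sides. The bottom shelf rests on the floor (its underside at z = 0) and the clear gap between one shelf's top and the next shelf's underside is 267 mm.


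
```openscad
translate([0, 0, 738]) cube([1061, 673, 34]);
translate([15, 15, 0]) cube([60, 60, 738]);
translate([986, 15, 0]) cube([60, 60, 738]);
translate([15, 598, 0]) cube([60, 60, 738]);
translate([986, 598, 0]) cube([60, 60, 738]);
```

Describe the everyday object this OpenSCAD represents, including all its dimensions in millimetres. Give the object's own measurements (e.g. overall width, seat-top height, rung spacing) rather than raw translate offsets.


A table: top 1061 mm (x) × 673 mm (y), 34 mm thick, upper face at z = 772 mm, on four 60×60 mm square legs, each inset 15 mm from the nearest pair of top edges from z = 0 to the bottom of the top.


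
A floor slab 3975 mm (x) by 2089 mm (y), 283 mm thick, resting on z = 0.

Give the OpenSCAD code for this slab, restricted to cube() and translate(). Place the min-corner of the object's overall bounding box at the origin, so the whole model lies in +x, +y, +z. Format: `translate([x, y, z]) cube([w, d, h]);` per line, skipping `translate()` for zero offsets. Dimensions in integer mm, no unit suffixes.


cube([3975, 2089, 283]);


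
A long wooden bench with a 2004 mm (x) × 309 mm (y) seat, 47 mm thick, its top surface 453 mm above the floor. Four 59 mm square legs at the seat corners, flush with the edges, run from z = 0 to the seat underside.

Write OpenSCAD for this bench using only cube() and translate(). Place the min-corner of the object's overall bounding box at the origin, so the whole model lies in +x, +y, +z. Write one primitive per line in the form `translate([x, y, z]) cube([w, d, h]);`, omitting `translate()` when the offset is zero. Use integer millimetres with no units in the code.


translate([0, 0, 406]) cube([2004, 309, 47]);
cube([59, 59, 406]);
translate([0, 250, 0]) cube([59, 59, 406]);
translate([1945, 0, 0]) cube([59, 59, 406]);
translate([1945, 250, 0]) cube([59, 59, 406]);


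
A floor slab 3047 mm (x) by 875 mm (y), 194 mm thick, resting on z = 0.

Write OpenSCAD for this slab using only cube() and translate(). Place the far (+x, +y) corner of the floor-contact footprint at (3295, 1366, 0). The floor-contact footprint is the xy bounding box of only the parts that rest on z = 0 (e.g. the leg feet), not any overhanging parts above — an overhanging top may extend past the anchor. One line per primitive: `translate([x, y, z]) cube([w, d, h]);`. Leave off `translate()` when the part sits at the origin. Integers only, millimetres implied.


translate([248, 491, 0]) cube([3047, 875, 194]);


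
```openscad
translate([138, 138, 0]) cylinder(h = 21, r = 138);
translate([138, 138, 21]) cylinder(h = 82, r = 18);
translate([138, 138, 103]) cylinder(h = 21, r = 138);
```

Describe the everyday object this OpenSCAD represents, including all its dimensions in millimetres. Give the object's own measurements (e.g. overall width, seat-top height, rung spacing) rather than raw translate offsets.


A spool: two coaxial disc flanges of radius 138 mm and thickness 21 mm, joined by a core cylinder of radius 18 mm and height 82 mm. The lower flange rests on z = 0 and the three cylinders share a vertical axis.


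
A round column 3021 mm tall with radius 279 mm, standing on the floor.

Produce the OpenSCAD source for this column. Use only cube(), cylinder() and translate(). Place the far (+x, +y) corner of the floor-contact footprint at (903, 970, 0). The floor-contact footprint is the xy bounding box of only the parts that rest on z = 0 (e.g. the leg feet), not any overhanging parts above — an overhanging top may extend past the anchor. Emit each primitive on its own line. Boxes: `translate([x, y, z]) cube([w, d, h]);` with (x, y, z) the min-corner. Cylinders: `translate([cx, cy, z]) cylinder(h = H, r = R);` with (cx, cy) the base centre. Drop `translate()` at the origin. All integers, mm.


translate([624, 691, 0]) cylinder(h = 3021, r = 279);


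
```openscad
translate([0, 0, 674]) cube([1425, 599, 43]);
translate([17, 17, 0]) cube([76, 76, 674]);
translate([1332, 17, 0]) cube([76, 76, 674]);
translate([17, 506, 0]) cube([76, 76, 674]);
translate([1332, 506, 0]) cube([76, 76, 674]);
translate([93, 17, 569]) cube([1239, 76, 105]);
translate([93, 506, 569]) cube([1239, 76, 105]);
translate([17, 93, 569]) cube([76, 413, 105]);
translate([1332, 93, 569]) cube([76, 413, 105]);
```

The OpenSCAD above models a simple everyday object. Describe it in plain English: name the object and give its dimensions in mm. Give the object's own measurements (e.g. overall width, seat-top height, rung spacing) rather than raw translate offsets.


A table: top 1425 mm (x) × 599 mm (y), 43 mm thick, upper face at z = 717 mm, on four 76×76 mm square legs, each inset 17 mm from the nearest pair of top edges from z = 0 to the bottom of the top. Four apron rails, 76 mm thick and 105 mm tall, run between adjacent legs with their top edges flush with the underside of the top and their outer faces flush with the legs' outer faces.


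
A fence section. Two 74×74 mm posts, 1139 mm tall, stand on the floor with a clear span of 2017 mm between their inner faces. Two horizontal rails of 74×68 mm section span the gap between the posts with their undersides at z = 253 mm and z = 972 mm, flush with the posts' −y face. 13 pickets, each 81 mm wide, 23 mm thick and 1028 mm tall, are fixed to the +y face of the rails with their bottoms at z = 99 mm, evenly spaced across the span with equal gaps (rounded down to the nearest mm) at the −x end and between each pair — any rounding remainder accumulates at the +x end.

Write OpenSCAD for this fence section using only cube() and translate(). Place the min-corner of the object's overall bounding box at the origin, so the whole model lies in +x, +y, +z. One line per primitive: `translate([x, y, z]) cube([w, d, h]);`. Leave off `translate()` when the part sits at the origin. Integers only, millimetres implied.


cube([74, 74, 1139]);
translate([2091, 0, 0]) cube([74, 74, 1139]);
translate([74, 0, 253]) cube([2017, 74, 68]);
translate([74, 0, 972]) cube([2017, 74, 68]);
translate([142, 74, 99]) cube([81, 23, 1028]);
translate([291, 74, 99]) cube([81, 23, 1028]);
translate([440, 74, 99]) cube([81, 23, 1028]);
translate([589, 74, 99]) cube([81, 23, 1028]);
translate([738, 74, 99]) cube([81, 23, 1028]);
translate([887, 74, 99]) cube([81, 23, 1028]);
translate([1036, 74, 99]) cube([81, 23, 1028]);
translate([1185, 74, 99]) cube([81, 23, 1028]);
translate([1334, 74, 99]) cube([81, 23, 1028]);
translate([1483, 74, 99]) cube([81, 23, 1028]);
translate([1632, 74, 99]) cube([81, 23, 1028]);
translate([1781, 74, 99]) cube([81, 23, 1028]);
translate([1930, 74, 99]) cube([81, 23, 1028]);


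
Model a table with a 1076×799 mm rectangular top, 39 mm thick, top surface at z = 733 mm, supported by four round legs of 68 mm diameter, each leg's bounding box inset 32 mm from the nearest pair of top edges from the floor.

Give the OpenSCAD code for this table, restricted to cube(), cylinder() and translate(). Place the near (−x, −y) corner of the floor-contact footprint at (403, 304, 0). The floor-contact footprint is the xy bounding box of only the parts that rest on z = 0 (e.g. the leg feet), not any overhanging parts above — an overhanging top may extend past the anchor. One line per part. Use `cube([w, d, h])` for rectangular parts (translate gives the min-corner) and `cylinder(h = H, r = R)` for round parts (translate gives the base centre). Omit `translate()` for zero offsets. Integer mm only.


translate([371, 272, 694]) cube([1076, 799, 39]);
translate([437, 338, 0]) cylinder(h = 694, r = 34);
translate([1381, 338, 0]) cylinder(h = 694, r = 34);
translate([437, 1005, 0]) cylinder(h = 694, r = 34);
translate([1381, 1005, 0]) cylinder(h = 694, r = 34);


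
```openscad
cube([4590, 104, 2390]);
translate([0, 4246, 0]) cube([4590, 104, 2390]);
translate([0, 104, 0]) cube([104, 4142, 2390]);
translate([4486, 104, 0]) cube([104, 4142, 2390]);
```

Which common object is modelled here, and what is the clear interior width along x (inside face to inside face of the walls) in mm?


A house (or room) frame. The interior width is 4382 mm.

Four 2390 mm walls enclosing a rectangle with no floor or roof — a room or house frame. Outside width is 4590 mm and wall thickness is 104 mm, so the interior width is 4590 − 2 × 104 = 4382 mm.


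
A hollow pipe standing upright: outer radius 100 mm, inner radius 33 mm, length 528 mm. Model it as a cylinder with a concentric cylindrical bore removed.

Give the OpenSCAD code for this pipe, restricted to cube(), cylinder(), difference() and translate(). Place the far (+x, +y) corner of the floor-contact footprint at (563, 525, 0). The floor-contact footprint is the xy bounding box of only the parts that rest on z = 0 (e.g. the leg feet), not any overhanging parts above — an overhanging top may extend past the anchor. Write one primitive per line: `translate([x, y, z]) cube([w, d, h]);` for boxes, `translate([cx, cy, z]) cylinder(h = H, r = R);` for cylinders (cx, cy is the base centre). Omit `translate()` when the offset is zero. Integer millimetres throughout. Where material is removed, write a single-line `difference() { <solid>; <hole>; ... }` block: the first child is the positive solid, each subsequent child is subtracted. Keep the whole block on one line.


difference() { translate([463, 425, 0]) cylinder(h = 528, r = 100); translate([463, 425, 0]) cylinder(h = 528, r = 33); }


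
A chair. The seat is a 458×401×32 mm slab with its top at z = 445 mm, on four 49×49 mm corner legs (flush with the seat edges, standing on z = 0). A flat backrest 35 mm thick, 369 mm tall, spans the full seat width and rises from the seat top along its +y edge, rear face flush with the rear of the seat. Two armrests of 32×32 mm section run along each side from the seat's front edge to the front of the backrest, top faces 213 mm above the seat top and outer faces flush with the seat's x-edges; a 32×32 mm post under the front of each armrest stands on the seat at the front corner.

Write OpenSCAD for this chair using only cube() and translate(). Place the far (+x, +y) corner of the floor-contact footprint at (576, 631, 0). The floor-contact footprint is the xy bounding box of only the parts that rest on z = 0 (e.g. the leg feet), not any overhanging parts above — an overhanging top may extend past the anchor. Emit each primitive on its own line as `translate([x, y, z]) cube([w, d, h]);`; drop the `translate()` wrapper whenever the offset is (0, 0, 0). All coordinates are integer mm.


translate([118, 230, 413]) cube([458, 401, 32]);
translate([118, 230, 0]) cube([49, 49, 413]);
translate([527, 230, 0]) cube([49, 49, 413]);
translate([118, 582, 0]) cube([49, 49, 413]);
translate([527, 582, 0]) cube([49, 49, 413]);
translate([118, 596, 445]) cube([458, 35, 369]);
translate([118, 230, 626]) cube([32, 366, 32]);
translate([544, 230, 626]) cube([32, 366, 32]);
translate([118, 230, 445]) cube([32, 32, 181]);
translate([544, 230, 445]) cube([32, 32, 181]);


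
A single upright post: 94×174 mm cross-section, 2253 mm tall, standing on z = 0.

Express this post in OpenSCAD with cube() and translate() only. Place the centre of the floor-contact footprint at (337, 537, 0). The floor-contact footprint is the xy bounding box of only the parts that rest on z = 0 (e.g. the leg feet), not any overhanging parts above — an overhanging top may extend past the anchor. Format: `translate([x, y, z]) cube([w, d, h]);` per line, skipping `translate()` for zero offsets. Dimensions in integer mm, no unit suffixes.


translate([290, 450, 0]) cube([94, 174, 2253]);


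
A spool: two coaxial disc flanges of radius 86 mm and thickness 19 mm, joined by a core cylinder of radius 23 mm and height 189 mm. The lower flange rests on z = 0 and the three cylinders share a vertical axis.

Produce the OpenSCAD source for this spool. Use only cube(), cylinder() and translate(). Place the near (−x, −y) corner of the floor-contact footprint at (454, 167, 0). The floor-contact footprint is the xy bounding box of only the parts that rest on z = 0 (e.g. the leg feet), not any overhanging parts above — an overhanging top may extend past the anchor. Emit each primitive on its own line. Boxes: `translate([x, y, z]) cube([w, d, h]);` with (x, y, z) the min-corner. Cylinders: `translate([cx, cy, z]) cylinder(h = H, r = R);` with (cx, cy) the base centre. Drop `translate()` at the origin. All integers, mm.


translate([540, 253, 0]) cylinder(h = 19, r = 86);
translate([540, 253, 19]) cylinder(h = 189, r = 23);
translate([540, 253, 208]) cylinder(h = 19, r = 86);


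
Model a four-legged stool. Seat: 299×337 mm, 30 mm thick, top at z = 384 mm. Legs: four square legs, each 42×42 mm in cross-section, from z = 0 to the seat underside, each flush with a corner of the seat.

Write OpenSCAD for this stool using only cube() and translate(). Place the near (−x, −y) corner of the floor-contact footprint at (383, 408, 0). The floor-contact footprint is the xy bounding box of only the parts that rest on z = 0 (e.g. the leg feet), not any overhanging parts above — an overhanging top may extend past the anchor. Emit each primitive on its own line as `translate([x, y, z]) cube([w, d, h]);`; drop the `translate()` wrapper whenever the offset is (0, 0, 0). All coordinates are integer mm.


translate([383, 408, 354]) cube([299, 337, 30]);
translate([383, 408, 0]) cube([42, 42, 354]);
translate([640, 408, 0]) cube([42, 42, 354]);
translate([383, 703, 0]) cube([42, 42, 354]);
translate([640, 703, 0]) cube([42, 42, 354]);


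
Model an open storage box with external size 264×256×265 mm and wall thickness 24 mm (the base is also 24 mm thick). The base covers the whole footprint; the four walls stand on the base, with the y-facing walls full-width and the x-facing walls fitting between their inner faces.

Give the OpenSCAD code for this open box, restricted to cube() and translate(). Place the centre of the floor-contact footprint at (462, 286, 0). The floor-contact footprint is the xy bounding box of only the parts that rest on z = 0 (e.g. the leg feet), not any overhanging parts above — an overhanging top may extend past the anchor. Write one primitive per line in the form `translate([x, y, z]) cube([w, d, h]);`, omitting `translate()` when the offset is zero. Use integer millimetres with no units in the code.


translate([330, 158, 0]) cube([264, 256, 24]);
translate([330, 158, 24]) cube([264, 24, 241]);
translate([330, 390, 24]) cube([264, 24, 241]);
translate([330, 182, 24]) cube([24, 208, 241]);
translate([570, 182, 24]) cube([24, 208, 241]);


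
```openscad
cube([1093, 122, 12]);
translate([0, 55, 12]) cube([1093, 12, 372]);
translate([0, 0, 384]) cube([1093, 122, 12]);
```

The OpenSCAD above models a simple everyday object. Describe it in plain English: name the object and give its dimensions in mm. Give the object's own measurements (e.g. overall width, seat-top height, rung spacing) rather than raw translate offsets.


An I-beam lying along x, 1093 mm long. Overall section height 396 mm. Two flanges 122 mm wide (y) and 12 mm thick, one on the floor and one at the top; a web 12 mm thick runs between them, centred on the flange width.


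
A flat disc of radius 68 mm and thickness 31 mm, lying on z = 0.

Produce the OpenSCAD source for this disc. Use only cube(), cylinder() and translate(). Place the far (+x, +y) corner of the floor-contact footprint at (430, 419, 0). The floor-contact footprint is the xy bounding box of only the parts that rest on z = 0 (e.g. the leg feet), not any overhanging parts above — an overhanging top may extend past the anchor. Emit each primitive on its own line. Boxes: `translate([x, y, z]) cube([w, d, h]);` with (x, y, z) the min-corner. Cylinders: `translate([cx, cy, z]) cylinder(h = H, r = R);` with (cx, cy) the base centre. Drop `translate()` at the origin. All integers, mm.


translate([362, 351, 0]) cylinder(h = 31, r = 68);


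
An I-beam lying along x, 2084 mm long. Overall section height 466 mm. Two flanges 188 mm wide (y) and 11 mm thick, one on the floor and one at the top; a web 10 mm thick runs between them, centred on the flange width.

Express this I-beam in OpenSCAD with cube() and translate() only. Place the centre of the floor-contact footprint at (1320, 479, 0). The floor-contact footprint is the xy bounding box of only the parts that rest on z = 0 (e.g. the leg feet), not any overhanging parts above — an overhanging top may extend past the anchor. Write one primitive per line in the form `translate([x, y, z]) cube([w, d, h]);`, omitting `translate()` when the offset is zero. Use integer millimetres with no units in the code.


translate([278, 385, 0]) cube([2084, 188, 11]);
translate([278, 474, 11]) cube([2084, 10, 444]);
translate([278, 385, 455]) cube([2084, 188, 11]);


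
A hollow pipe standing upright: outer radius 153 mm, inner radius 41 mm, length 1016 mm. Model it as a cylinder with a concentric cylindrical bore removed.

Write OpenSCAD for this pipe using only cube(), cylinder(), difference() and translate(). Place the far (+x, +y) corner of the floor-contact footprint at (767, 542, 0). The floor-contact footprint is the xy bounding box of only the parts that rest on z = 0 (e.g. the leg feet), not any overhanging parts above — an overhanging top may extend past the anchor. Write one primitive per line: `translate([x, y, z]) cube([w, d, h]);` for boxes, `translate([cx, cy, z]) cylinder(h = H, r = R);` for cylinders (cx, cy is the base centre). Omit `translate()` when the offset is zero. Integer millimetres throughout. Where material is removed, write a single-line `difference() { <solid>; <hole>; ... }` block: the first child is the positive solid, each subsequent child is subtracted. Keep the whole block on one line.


difference() { translate([614, 389, 0]) cylinder(h = 1016, r = 153); translate([614, 389, 0]) cylinder(h = 1016, r = 41); }


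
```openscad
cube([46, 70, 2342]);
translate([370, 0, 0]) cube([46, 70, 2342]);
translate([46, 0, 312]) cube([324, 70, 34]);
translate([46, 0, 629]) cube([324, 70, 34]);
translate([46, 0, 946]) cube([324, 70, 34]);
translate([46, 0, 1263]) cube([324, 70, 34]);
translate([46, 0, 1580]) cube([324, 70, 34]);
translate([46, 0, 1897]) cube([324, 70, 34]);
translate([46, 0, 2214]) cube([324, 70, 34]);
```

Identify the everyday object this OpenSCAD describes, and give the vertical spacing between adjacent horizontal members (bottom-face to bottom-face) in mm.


A ladder. The rung spacing is 317 mm.

Two tall 46×70 posts with 7 short bars between them — a ladder. Adjacent rungs sit at z = 312 and z = 629, so the spacing is 629 − 312 = 317 mm.


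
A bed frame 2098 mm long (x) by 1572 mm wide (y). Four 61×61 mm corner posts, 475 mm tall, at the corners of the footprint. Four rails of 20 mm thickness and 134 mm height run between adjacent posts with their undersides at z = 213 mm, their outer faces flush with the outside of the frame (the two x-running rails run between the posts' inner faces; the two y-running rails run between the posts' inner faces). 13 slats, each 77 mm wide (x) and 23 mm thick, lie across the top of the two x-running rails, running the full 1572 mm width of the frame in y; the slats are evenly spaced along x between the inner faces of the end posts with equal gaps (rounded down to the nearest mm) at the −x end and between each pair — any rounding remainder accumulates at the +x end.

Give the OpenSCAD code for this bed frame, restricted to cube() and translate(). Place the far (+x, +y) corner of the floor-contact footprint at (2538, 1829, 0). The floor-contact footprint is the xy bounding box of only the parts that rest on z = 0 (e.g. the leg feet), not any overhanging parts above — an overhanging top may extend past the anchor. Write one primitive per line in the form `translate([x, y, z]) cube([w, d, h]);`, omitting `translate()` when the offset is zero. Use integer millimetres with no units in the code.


// slat z = rail_z + rail_h = 213 + 134 = 347
// slat gap = ⌊(1976 − 13·77) / 14⌋ = 69
translate([440, 257, 0]) cube([61, 61, 475]);
translate([440, 1768, 0]) cube([61, 61, 475]);
translate([2477, 257, 0]) cube([61, 61, 475]);
translate([2477, 1768, 0]) cube([61, 61, 475]);
translate([501, 257, 213]) cube([1976, 20, 134]);
translate([501, 1809, 213]) cube([1976, 20, 134]);
translate([440, 318, 213]) cube([20, 1450, 134]);
translate([2518, 318, 213]) cube([20, 1450, 134]);
translate([570, 257, 347]) cube([77, 1572, 23]);
translate([716, 257, 347]) cube([77, 1572, 23]);
translate([862, 257, 347]) cube([77, 1572, 23]);
translate([1008, 257, 347]) cube([77, 1572, 23]);
translate([1154, 257, 347]) cube([77, 1572, 23]);
translate([1300, 257, 347]) cube([77, 1572, 23]);
translate([1446, 257, 347]) cube([77, 1572, 23]);
translate([1592, 257, 347]) cube([77, 1572, 23]);
translate([1738, 257, 347]) cube([77, 1572, 23]);
translate([1884, 257, 347]) cube([77, 1572, 23]);
translate([2030, 257, 347]) cube([77, 1572, 23]);
translate([2176, 257, 347]) cube([77, 1572, 23]);
translate([2322, 257, 347]) cube([77, 1572, 23]);


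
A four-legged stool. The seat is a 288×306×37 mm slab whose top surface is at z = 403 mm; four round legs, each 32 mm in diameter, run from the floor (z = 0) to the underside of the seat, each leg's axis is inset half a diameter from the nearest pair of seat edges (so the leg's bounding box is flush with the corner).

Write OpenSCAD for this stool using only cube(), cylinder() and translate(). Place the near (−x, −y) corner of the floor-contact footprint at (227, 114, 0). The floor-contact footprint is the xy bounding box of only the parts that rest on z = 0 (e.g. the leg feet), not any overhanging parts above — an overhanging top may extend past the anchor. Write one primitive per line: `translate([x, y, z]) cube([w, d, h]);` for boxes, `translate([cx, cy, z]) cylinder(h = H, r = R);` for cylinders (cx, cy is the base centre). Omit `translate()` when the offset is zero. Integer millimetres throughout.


translate([227, 114, 366]) cube([288, 306, 37]);
translate([243, 130, 0]) cylinder(h = 366, r = 16);
translate([499, 130, 0]) cylinder(h = 366, r = 16);
translate([243, 404, 0]) cylinder(h = 366, r = 16);
translate([499, 404, 0]) cylinder(h = 366, r = 16);


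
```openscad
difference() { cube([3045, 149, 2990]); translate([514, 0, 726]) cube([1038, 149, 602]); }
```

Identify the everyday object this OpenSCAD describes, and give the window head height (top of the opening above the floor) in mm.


A wall with a window opening. The window head height is 1328 mm.

A wall with a rectangular opening subtracted — a window. Sill at z = 726, opening 602 mm tall, so the head is at 726 + 602 = 1328 mm.


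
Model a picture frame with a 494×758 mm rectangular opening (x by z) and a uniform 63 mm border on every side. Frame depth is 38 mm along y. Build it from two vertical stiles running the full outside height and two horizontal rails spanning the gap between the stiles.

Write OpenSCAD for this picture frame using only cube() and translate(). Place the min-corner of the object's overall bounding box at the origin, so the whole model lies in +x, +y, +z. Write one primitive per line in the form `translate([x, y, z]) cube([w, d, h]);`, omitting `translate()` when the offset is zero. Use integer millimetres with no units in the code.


cube([63, 38, 884]);
translate([557, 0, 0]) cube([63, 38, 884]);
translate([63, 0, 0]) cube([494, 38, 63]);
translate([63, 0, 821]) cube([494, 38, 63]);
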